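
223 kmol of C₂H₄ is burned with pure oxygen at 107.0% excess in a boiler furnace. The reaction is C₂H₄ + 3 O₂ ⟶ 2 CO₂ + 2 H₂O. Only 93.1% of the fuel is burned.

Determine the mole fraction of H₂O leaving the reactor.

Stoichiometric O₂ = 3 × 223 = 669 kmol; O₂ fed = 669 × 2.070 = 1385 kmol.
Fuel reacted = 0.931 × 223 → ξ = 207.6 kmol.
Outlet (n = n₀ + ν ξ):
  C₂H₄: 223 − 1(207.6) = 15.39
  O₂: 1385 − 3(207.6) = 762
  CO₂: 0 + 2(207.6) = 415.2
  H₂O: 0 + 2(207.6) = 415.2
Total out = 1608 kmol; y_H₂O = 415.2 / 1608 = 0.2583.

0.258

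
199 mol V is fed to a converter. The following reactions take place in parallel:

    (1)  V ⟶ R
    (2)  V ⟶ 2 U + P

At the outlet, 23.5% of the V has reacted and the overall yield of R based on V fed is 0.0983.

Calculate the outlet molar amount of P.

Yield of R: 1ξ₁ / 199 = 0.0983 → ξ₁ = 19.56 mol.
Conversion of V: 1ξ₁ + 1ξ₂ = 0.235 × 199 = 46.77 → ξ₂ = 27.2 mol.
Outlet amounts (n = n₀ + Σ ν·ξ):
  V: 199 − 1(19.56) − 1(27.2) = 152.2
  R: 0 + 1(19.56) = 19.56
  U: 0 + 2(27.2) = 54.41
  P: 0 + 1(27.2) = 27.2

27.2 mol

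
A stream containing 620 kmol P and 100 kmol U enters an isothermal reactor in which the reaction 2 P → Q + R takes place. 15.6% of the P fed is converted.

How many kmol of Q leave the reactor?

P reacted = 0.156 × 620 = 96.72 kmol; ν_P = −2, so ξ = 96.72/2 = 48.36 kmol.
Outlet amounts (n = n₀ + ν ξ):
  P: 620 − 2(48.36) = 523.3
  Q: 0 + 1(48.36) = 48.36
  R: 0 + 1(48.36) = 48.36
  U: 100 (inert)

48.4 kmol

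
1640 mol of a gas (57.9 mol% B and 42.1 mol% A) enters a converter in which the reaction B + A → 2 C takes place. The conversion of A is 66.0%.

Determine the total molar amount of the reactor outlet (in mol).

A reacted = 0.66 × 690.4 = 455.7 mol; ν_A = −1, so ξ = 455.7/1 = 455.7 mol.
Outlet amounts (n = n₀ + ν ξ):
  B: 949.6 − 1(455.7) = 493.9
  A: 690.4 − 1(455.7) = 234.7
  C: 0 + 2(455.7) = 911.4
Total out = 493.9 + 234.7 + 911.4 = 1640 mol.

1640 mol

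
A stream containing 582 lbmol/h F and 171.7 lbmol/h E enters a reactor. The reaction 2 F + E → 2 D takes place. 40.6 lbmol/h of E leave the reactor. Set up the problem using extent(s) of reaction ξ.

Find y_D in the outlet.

For E: n = n₀ − 1ξ → 40.6 = 171.7 − 1ξ, giving ξ = 131.1 lbmol/h.
Outlet amounts (n = n₀ + ν ξ):
  F: 582 − 2(131.1) = 319.8
  E: 171.7 − 1(131.1) = 40.6
  D: 0 + 2(131.1) = 262.2
Total out = 622.6 lbmol/h; y_D = 262.2 / 622.6 = 0.4211.

0.421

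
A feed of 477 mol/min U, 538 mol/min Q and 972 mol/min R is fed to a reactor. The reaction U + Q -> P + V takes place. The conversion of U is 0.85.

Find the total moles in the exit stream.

U reacted = 0.85 × 477 = 405.4 mol/min; ν_U = −1, so ξ = 405.4/1 = 405.4 mol/min.
Outlet amounts (n = n₀ + ν ξ):
  U: 477 − 1(405.4) = 71.55
  Q: 538 − 1(405.4) = 132.6
  P: 0 + 1(405.4) = 405.4
  V: 0 + 1(405.4) = 405.4
  R: 972 (inert)
Total out = 71.55 + 132.6 + 405.4 + 405.4 + 972 = 1987 mol/min.

1990 mol/min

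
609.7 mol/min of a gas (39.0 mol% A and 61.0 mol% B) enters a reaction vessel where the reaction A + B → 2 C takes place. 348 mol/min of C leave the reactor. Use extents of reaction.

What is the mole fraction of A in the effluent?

For C: n = n₀ + 2ξ → 348 = 0 + 2ξ, giving ξ = 174 mol/min.
Outlet amounts (n = n₀ + ν ξ):
  A: 237.8 − 1(174) = 63.78
  B: 371.9 − 1(174) = 197.9
  C: 0 + 2(174) = 348
Total out = 609.7 mol/min; y_A = 63.78 / 609.7 = 0.1046.

0.105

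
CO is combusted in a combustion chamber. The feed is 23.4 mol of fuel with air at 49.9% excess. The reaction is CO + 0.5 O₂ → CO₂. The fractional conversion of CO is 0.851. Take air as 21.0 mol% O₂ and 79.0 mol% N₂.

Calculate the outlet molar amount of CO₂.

19.9 mol

Stoichiometric O₂ = 0.5 × 23.4 = 11.7 mol; O₂ fed = 11.7 × 1.499 = 17.54 mol.
N₂ fed = 17.54 × 79/21 = 65.98 mol.
Fuel reacted = 0.851 × 23.4 → ξ = 19.91 mol.
Outlet (n = n₀ + ν ξ):
  CO: 23.4 − 1(19.91) = 3.487
  O₂: 17.54 − 0.5(19.91) = 7.582
  N₂: 65.98 (inert)
  CO₂: 0 + 1(19.91) = 19.91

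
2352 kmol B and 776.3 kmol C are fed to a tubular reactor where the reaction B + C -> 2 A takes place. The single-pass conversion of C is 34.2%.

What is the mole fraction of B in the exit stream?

0.667

C reacted = 0.342 × 776.3 = 265.5 kmol; ν_C = −1, so ξ = 265.5/1 = 265.5 kmol.
Outlet amounts (n = n₀ + ν ξ):
  B: 2352 − 1(265.5) = 2087
  C: 776.3 − 1(265.5) = 510.8
  A: 0 + 2(265.5) = 531
Total out = 3128 kmol; y_B = 2087 / 3128 = 0.667.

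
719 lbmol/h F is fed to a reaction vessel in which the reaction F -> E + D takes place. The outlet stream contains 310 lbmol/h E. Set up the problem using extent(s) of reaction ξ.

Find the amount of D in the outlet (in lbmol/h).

310 lbmol/h

For E: n = n₀ + 1ξ → 310 = 0 + 1ξ, giving ξ = 310 lbmol/h.
Outlet amounts (n = n₀ + ν ξ):
  F: 719 − 1(310) = 409
  E: 0 + 1(310) = 310
  D: 0 + 1(310) = 310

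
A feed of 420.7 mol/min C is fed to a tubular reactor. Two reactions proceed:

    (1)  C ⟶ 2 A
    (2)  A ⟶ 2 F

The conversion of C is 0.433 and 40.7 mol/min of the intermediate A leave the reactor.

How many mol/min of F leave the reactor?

647 mol/min

Conversion of C: C consumed = 1ξ₁ = 0.433 × 420.7 → ξ₁ = 182.2 mol/min.
A balance: n_A = 0 + 2ξ₁ − 1ξ₂ = 40.7 → ξ₂ = (2·182.2 − 40.7)/1 = 323.6 mol/min.
Outlet amounts (n = n₀ + Σ ν·ξ):
  C: 420.7 − 1(182.2) = 238.5
  A: 0 + 2(182.2) − 1(323.6) = 40.7
  F: 0 + 2(323.6) = 647.3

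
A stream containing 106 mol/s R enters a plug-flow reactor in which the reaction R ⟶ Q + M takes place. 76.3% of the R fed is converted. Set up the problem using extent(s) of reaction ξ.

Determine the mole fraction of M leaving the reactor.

0.433

R reacted = 0.763 × 106 = 80.88 mol/s; ν_R = −1, so ξ = 80.88/1 = 80.88 mol/s.
Outlet amounts (n = n₀ + ν ξ):
  R: 106 − 1(80.88) = 25.12
  Q: 0 + 1(80.88) = 80.88
  M: 0 + 1(80.88) = 80.88
Total out = 186.9 mol/s; y_M = 80.88 / 186.9 = 0.4328.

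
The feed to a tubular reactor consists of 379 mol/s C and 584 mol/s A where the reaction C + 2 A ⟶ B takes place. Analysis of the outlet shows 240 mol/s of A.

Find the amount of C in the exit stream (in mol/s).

207 mol/s

For A: n = n₀ − 2ξ → 240 = 584 − 2ξ, giving ξ = 172 mol/s.
Outlet amounts (n = n₀ + ν ξ):
  C: 379 − 1(172) = 207
  A: 584 − 2(172) = 240
  B: 0 + 1(172) = 172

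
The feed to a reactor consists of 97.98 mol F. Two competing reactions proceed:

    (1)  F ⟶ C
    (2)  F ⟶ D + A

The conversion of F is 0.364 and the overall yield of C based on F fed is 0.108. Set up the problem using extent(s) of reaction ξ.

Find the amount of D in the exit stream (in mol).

Yield of C: 1ξ₁ / 97.98 = 0.108 → ξ₁ = 10.58 mol.
Conversion of F: 1ξ₁ + 1ξ₂ = 0.364 × 97.98 = 35.66 → ξ₂ = 25.08 mol.
Outlet amounts (n = n₀ + Σ ν·ξ):
  F: 97.98 − 1(10.58) − 1(25.08) = 62.32
  C: 0 + 1(10.58) = 10.58
  D: 0 + 1(25.08) = 25.08
  A: 0 + 1(25.08) = 25.08

25.1 mol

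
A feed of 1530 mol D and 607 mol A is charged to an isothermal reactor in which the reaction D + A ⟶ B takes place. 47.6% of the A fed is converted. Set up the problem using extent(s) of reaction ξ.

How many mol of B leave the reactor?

289 mol

A reacted = 0.476 × 607 = 288.9 mol; ν_A = −1, so ξ = 288.9/1 = 288.9 mol.
Outlet amounts (n = n₀ + ν ξ):
  D: 1530 − 1(288.9) = 1241
  A: 607 − 1(288.9) = 318.1
  B: 0 + 1(288.9) = 288.9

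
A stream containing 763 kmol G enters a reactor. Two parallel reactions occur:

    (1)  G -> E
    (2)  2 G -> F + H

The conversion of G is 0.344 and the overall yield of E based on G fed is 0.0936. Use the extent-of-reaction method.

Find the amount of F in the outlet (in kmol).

95.5 kmol

Yield of E: 1ξ₁ / 763 = 0.0936 → ξ₁ = 71.42 kmol.
Conversion of G: 1ξ₁ + 2ξ₂ = 0.344 × 763 = 262.5 → ξ₂ = 95.53 kmol.
Outlet amounts (n = n₀ + Σ ν·ξ):
  G: 763 − 1(71.42) − 2(95.53) = 500.5
  E: 0 + 1(71.42) = 71.42
  F: 0 + 1(95.53) = 95.53
  H: 0 + 1(95.53) = 95.53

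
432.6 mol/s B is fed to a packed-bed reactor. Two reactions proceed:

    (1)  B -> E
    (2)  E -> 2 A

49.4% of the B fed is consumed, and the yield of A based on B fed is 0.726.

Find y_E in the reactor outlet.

0.0961

Conversion of B: B consumed = 1ξ₁ = 0.494 × 432.6 → ξ₁ = 213.7 mol/s.
Yield of A: 2ξ₂ / 432.6 = 0.726 → ξ₂ = 157 mol/s.
Outlet amounts (n = n₀ + Σ ν·ξ):
  B: 432.6 − 1(213.7) = 218.9
  E: 0 + 1(213.7) − 1(157) = 56.67
  A: 0 + 2(157) = 314.1
Total out = 589.6 mol/s; y_E = 56.67 / 589.6 = 0.09611.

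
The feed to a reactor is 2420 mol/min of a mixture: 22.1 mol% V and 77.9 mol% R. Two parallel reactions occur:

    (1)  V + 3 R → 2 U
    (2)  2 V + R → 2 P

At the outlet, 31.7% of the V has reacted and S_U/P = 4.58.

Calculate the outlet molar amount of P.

Conversion of V: V consumed = 0.317 × 534.8 = 169.5 mol/min = 1ξ₁ + 2ξ₂.
Selectivity: 2ξ₁ / (2ξ₂) = 4.58 → ξ₁ = 4.58 ξ₂.
Substitute: (1·4.58 + 2) ξ₂ = 169.5 → ξ₂ = 25.77 mol/min, ξ₁ = 118 mol/min.
Outlet amounts (n = n₀ + Σ ν·ξ):
  V: 534.8 − 1(118) − 2(25.77) = 365.3
  R: 1885 − 3(118) − 1(25.77) = 1505
  U: 0 + 2(118) = 236
  P: 0 + 2(25.77) = 51.53

51.5 mol/min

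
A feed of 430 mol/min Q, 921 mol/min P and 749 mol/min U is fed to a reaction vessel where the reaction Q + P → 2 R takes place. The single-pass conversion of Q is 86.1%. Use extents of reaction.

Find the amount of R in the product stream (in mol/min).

Q reacted = 0.861 × 430 = 370.2 mol/min; ν_Q = −1, so ξ = 370.2/1 = 370.2 mol/min.
Outlet amounts (n = n₀ + ν ξ):
  Q: 430 − 1(370.2) = 59.77
  P: 921 − 1(370.2) = 550.8
  R: 0 + 2(370.2) = 740.5
  U: 749 (inert)

740 mol/min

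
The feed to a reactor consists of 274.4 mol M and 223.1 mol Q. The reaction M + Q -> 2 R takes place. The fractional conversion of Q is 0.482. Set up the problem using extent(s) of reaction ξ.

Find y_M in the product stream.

Q reacted = 0.482 × 223.1 = 107.5 mol; ν_Q = −1, so ξ = 107.5/1 = 107.5 mol.
Outlet amounts (n = n₀ + ν ξ):
  M: 274.4 − 1(107.5) = 166.9
  Q: 223.1 − 1(107.5) = 115.6
  R: 0 + 2(107.5) = 215.1
Total out = 497.5 mol; y_M = 166.9 / 497.5 = 0.3354.

0.335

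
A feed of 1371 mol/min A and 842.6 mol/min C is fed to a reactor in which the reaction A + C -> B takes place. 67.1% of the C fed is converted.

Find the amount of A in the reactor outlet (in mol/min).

806 mol/min

C reacted = 0.671 × 842.6 = 565.4 mol/min; ν_C = −1, so ξ = 565.4/1 = 565.4 mol/min.
Outlet amounts (n = n₀ + ν ξ):
  A: 1371 − 1(565.4) = 805.6
  C: 842.6 − 1(565.4) = 277.2
  B: 0 + 1(565.4) = 565.4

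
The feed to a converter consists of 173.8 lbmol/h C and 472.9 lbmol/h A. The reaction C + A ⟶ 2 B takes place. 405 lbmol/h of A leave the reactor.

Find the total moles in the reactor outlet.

For A: n = n₀ − 1ξ → 405 = 472.9 − 1ξ, giving ξ = 67.9 lbmol/h.
Outlet amounts (n = n₀ + ν ξ):
  C: 173.8 − 1(67.9) = 105.9
  A: 472.9 − 1(67.9) = 405
  B: 0 + 2(67.9) = 135.8
Total out = 105.9 + 405 + 135.8 = 646.7 lbmol/h.

647 lbmol/h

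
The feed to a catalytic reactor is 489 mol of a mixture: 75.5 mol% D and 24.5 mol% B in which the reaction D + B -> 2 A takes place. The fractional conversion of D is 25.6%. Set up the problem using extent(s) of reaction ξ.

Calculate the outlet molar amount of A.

D reacted = 0.256 × 369.2 = 94.51 mol; ν_D = −1, so ξ = 94.51/1 = 94.51 mol.
Outlet amounts (n = n₀ + ν ξ):
  D: 369.2 − 1(94.51) = 274.7
  B: 119.8 − 1(94.51) = 25.29
  A: 0 + 2(94.51) = 189

189 mol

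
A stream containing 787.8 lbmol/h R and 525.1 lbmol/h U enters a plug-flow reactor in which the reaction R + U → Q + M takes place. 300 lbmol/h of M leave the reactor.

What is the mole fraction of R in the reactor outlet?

0.372

For M: n = n₀ + 1ξ → 300 = 0 + 1ξ, giving ξ = 300 lbmol/h.
Outlet amounts (n = n₀ + ν ξ):
  R: 787.8 − 1(300) = 487.8
  U: 525.1 − 1(300) = 225.1
  Q: 0 + 1(300) = 300
  M: 0 + 1(300) = 300
Total out = 1313 lbmol/h; y_R = 487.8 / 1313 = 0.3715.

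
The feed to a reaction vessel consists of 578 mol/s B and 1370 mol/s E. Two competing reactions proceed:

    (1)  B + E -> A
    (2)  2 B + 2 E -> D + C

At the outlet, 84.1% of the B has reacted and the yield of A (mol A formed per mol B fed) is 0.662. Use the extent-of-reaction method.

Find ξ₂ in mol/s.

ξ₂ = 51.7 mol/s

Yield of A: 1ξ₁ / 578 = 0.662 → ξ₁ = 382.6 mol/s.
Conversion of B: 1ξ₁ + 2ξ₂ = 0.841 × 578 = 486.1 → ξ₂ = 51.73 mol/s.
Outlet amounts (n = n₀ + Σ ν·ξ):
  B: 578 − 1(382.6) − 2(51.73) = 91.9
  E: 1370 − 1(382.6) − 2(51.73) = 883.9
  A: 0 + 1(382.6) = 382.6
  D: 0 + 1(51.73) = 51.73
  C: 0 + 1(51.73) = 51.73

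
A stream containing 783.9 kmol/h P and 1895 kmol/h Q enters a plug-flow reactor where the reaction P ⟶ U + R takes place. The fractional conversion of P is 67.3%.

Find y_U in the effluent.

0.165

P reacted = 0.673 × 783.9 = 527.6 kmol/h; ν_P = −1, so ξ = 527.6/1 = 527.6 kmol/h.
Outlet amounts (n = n₀ + ν ξ):
  P: 783.9 − 1(527.6) = 256.3
  U: 0 + 1(527.6) = 527.6
  R: 0 + 1(527.6) = 527.6
  Q: 1895 (inert)
Total out = 3206 kmol/h; y_U = 527.6 / 3206 = 0.1645.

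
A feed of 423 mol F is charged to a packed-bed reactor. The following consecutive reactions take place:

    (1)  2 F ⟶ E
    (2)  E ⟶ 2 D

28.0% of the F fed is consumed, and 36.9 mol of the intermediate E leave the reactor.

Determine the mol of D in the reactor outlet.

Conversion of F: F consumed = 2ξ₁ = 0.28 × 423 → ξ₁ = 59.22 mol.
E balance: n_E = 0 + 1ξ₁ − 1ξ₂ = 36.9 → ξ₂ = (1·59.22 − 36.9)/1 = 22.32 mol.
Outlet amounts (n = n₀ + Σ ν·ξ):
  F: 423 − 2(59.22) = 304.6
  E: 0 + 1(59.22) − 1(22.32) = 36.9
  D: 0 + 2(22.32) = 44.64

44.6 mol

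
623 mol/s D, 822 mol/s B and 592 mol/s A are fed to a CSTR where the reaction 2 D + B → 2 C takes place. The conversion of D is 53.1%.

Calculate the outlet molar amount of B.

D reacted = 0.531 × 623 = 330.8 mol/s; ν_D = −2, so ξ = 330.8/2 = 165.4 mol/s.
Outlet amounts (n = n₀ + ν ξ):
  D: 623 − 2(165.4) = 292.2
  B: 822 − 1(165.4) = 656.6
  C: 0 + 2(165.4) = 330.8
  A: 592 (inert)

657 mol/s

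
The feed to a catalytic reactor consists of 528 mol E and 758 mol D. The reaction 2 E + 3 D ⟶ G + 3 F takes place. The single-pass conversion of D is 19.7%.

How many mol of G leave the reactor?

49.8 mol

D reacted = 0.197 × 758 = 149.3 mol; ν_D = −3, so ξ = 149.3/3 = 49.78 mol.
Outlet amounts (n = n₀ + ν ξ):
  E: 528 − 2(49.78) = 428.4
  D: 758 − 3(49.78) = 608.7
  G: 0 + 1(49.78) = 49.78
  F: 0 + 3(49.78) = 149.3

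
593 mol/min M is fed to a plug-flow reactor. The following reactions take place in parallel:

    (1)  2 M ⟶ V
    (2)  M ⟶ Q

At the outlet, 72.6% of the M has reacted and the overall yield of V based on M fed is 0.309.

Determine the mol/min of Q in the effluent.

Yield of V: 1ξ₁ / 593 = 0.309 → ξ₁ = 183.2 mol/min.
Conversion of M: 2ξ₁ + 1ξ₂ = 0.726 × 593 = 430.5 → ξ₂ = 64.04 mol/min.
Outlet amounts (n = n₀ + Σ ν·ξ):
  M: 593 − 2(183.2) − 1(64.04) = 162.5
  V: 0 + 1(183.2) = 183.2
  Q: 0 + 1(64.04) = 64.04

64 mol/min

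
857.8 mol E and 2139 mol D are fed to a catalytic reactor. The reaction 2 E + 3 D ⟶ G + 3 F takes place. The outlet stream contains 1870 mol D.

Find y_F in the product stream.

0.0925

For D: n = n₀ − 3ξ → 1870 = 2139 − 3ξ, giving ξ = 89.67 mol.
Outlet amounts (n = n₀ + ν ξ):
  E: 857.8 − 2(89.67) = 678.5
  D: 2139 − 3(89.67) = 1870
  G: 0 + 1(89.67) = 89.67
  F: 0 + 3(89.67) = 269
Total out = 2907 mol; y_F = 269 / 2907 = 0.09253.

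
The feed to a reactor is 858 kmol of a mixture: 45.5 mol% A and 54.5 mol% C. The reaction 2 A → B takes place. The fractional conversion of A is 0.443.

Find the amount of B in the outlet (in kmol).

86.5 kmol

A reacted = 0.443 × 390.4 = 172.9 kmol; ν_A = −2, so ξ = 172.9/2 = 86.47 kmol.
Outlet amounts (n = n₀ + ν ξ):
  A: 390.4 − 2(86.47) = 217.4
  B: 0 + 1(86.47) = 86.47
  C: 467.6 (inert)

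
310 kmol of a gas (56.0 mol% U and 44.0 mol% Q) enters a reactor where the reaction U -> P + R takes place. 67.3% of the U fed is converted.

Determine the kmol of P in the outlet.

117 kmol

U reacted = 0.673 × 173.6 = 116.8 kmol; ν_U = −1, so ξ = 116.8/1 = 116.8 kmol.
Outlet amounts (n = n₀ + ν ξ):
  U: 173.6 − 1(116.8) = 56.77
  P: 0 + 1(116.8) = 116.8
  R: 0 + 1(116.8) = 116.8
  Q: 136.4 (inert)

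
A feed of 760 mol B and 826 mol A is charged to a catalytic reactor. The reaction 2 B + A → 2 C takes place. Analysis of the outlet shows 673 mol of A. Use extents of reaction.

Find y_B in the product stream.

For A: n = n₀ − 1ξ → 673 = 826 − 1ξ, giving ξ = 153 mol.
Outlet amounts (n = n₀ + ν ξ):
  B: 760 − 2(153) = 454
  A: 826 − 1(153) = 673
  C: 0 + 2(153) = 306
Total out = 1433 mol; y_B = 454 / 1433 = 0.3168.

0.317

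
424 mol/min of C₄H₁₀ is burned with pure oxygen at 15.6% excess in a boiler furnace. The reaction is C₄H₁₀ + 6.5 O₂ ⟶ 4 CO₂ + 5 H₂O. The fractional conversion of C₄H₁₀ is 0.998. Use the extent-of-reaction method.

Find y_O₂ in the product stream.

0.103

Stoichiometric O₂ = 6.5 × 424 = 2756 mol/min; O₂ fed = 2756 × 1.156 = 3186 mol/min.
Fuel reacted = 0.998 × 424 → ξ = 423.2 mol/min.
Outlet (n = n₀ + ν ξ):
  C₄H₁₀: 424 − 1(423.2) = 0.848
  O₂: 3186 − 6.5(423.2) = 435.4
  CO₂: 0 + 4(423.2) = 1693
  H₂O: 0 + 5(423.2) = 2116
Total out = 4245 mol/min; y_O₂ = 435.4 / 4245 = 0.1026.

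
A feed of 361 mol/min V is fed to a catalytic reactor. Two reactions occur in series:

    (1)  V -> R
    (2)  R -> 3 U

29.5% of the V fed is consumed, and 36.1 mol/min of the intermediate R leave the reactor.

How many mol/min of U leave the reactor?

Conversion of V: V consumed = 1ξ₁ = 0.295 × 361 → ξ₁ = 106.5 mol/min.
R balance: n_R = 0 + 1ξ₁ − 1ξ₂ = 36.1 → ξ₂ = (1·106.5 − 36.1)/1 = 70.39 mol/min.
Outlet amounts (n = n₀ + Σ ν·ξ):
  V: 361 − 1(106.5) = 254.5
  R: 0 + 1(106.5) − 1(70.39) = 36.1
  U: 0 + 3(70.39) = 211.2

211 mol/min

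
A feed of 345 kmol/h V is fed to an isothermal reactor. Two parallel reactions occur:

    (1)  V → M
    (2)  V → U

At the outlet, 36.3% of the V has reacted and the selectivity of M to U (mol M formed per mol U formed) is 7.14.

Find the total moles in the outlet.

Conversion of V: V consumed = 0.363 × 345 = 125.2 kmol/h = 1ξ₁ + 1ξ₂.
Selectivity: 1ξ₁ / (1ξ₂) = 7.14 → ξ₁ = 7.14 ξ₂.
Substitute: (1·7.14 + 1) ξ₂ = 125.2 → ξ₂ = 15.39 kmol/h, ξ₁ = 109.8 kmol/h.
Outlet amounts (n = n₀ + Σ ν·ξ):
  V: 345 − 1(109.8) − 1(15.39) = 219.8
  M: 0 + 1(109.8) = 109.8
  U: 0 + 1(15.39) = 15.39
Total out = 219.8 + 109.8 + 15.39 = 345 kmol/h.

345 kmol/h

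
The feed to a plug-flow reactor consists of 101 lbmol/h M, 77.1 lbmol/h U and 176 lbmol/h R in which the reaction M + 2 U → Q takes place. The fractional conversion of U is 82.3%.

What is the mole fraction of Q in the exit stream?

U reacted = 0.823 × 77.1 = 63.45 lbmol/h; ν_U = −2, so ξ = 63.45/2 = 31.73 lbmol/h.
Outlet amounts (n = n₀ + ν ξ):
  M: 101 − 1(31.73) = 69.27
  U: 77.1 − 2(31.73) = 13.65
  Q: 0 + 1(31.73) = 31.73
  R: 176 (inert)
Total out = 290.6 lbmol/h; y_Q = 31.73 / 290.6 = 0.1092.

0.109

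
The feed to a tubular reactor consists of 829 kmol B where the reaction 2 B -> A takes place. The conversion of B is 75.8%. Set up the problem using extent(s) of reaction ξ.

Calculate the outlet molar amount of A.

314 kmol

B reacted = 0.758 × 829 = 628.4 kmol; ν_B = −2, so ξ = 628.4/2 = 314.2 kmol.
Outlet amounts (n = n₀ + ν ξ):
  B: 829 − 2(314.2) = 200.6
  A: 0 + 1(314.2) = 314.2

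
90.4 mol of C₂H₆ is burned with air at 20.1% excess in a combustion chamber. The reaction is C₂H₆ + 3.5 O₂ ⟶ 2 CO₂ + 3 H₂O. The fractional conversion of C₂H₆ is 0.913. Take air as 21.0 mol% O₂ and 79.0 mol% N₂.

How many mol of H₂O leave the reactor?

248 mol

Stoichiometric O₂ = 3.5 × 90.4 = 316.4 mol; O₂ fed = 316.4 × 1.201 = 380 mol.
N₂ fed = 380 × 79/21 = 1430 mol.
Fuel reacted = 0.913 × 90.4 → ξ = 82.54 mol.
Outlet (n = n₀ + ν ξ):
  C₂H₆: 90.4 − 1(82.54) = 7.865
  O₂: 380 − 3.5(82.54) = 91.12
  N₂: 1430 (inert)
  CO₂: 0 + 2(82.54) = 165.1
  H₂O: 0 + 3(82.54) = 247.6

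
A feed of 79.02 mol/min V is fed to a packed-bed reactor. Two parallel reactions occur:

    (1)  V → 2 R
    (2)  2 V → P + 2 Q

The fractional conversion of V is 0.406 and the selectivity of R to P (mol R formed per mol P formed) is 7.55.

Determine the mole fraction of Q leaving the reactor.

0.105

Conversion of V: V consumed = 0.406 × 79.02 = 32.08 mol/min = 1ξ₁ + 2ξ₂.
Selectivity: 2ξ₁ / (1ξ₂) = 7.55 → ξ₁ = 3.775 ξ₂.
Substitute: (1·3.775 + 2) ξ₂ = 32.08 → ξ₂ = 5.555 mol/min, ξ₁ = 20.97 mol/min.
Outlet amounts (n = n₀ + Σ ν·ξ):
  V: 79.02 − 1(20.97) − 2(5.555) = 46.94
  R: 0 + 2(20.97) = 41.94
  P: 0 + 1(5.555) = 5.555
  Q: 0 + 2(5.555) = 11.11
Total out = 105.5 mol/min; y_Q = 11.11 / 105.5 = 0.1053.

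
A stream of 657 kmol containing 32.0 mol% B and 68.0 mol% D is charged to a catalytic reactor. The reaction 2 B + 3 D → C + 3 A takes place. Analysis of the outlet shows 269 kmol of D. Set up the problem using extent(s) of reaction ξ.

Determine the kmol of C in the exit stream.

59.3 kmol

For D: n = n₀ − 3ξ → 269 = 446.8 − 3ξ, giving ξ = 59.25 kmol.
Outlet amounts (n = n₀ + ν ξ):
  B: 210.2 − 2(59.25) = 91.73
  D: 446.8 − 3(59.25) = 269
  C: 0 + 1(59.25) = 59.25
  A: 0 + 3(59.25) = 177.8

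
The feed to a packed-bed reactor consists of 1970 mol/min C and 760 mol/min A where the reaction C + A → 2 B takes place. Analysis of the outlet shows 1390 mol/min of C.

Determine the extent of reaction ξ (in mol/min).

For C: n = n₀ − 1ξ → 1390 = 1970 − 1ξ, giving ξ = 580 mol/min.
Outlet amounts (n = n₀ + ν ξ):
  C: 1970 − 1(580) = 1390
  A: 760 − 1(580) = 180
  B: 0 + 2(580) = 1160

ξ = 580 mol/min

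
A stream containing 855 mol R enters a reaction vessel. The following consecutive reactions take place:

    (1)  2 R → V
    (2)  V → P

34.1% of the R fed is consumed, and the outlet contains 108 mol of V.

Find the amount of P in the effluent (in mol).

Conversion of R: R consumed = 2ξ₁ = 0.341 × 855 → ξ₁ = 145.8 mol.
V balance: n_V = 0 + 1ξ₁ − 1ξ₂ = 108 → ξ₂ = (1·145.8 − 108)/1 = 37.78 mol.
Outlet amounts (n = n₀ + Σ ν·ξ):
  R: 855 − 2(145.8) = 563.4
  V: 0 + 1(145.8) − 1(37.78) = 108
  P: 0 + 1(37.78) = 37.78

37.8 mol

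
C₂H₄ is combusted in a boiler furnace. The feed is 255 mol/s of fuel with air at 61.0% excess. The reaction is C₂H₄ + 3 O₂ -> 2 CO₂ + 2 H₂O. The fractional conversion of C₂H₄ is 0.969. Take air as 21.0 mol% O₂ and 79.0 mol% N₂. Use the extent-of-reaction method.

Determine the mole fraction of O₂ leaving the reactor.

Stoichiometric O₂ = 3 × 255 = 765 mol/s; O₂ fed = 765 × 1.610 = 1232 mol/s.
N₂ fed = 1232 × 79/21 = 4633 mol/s.
Fuel reacted = 0.969 × 255 → ξ = 247.1 mol/s.
Outlet (n = n₀ + ν ξ):
  C₂H₄: 255 − 1(247.1) = 7.905
  O₂: 1232 − 3(247.1) = 490.4
  N₂: 4633 (inert)
  CO₂: 0 + 2(247.1) = 494.2
  H₂O: 0 + 2(247.1) = 494.2
Total out = 6120 mol/s; y_O₂ = 490.4 / 6120 = 0.08012.

0.0801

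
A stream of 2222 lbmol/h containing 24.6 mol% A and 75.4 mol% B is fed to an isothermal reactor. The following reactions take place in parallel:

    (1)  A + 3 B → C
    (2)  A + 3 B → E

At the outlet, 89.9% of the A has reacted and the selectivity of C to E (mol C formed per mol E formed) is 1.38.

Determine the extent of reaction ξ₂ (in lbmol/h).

ξ₂ = 206 lbmol/h

Conversion of A: A consumed = 0.899 × 546.6 = 491.4 lbmol/h = 1ξ₁ + 1ξ₂.
Selectivity: 1ξ₁ / (1ξ₂) = 1.38 → ξ₁ = 1.38 ξ₂.
Substitute: (1·1.38 + 1) ξ₂ = 491.4 → ξ₂ = 206.5 lbmol/h, ξ₁ = 284.9 lbmol/h.
Outlet amounts (n = n₀ + Σ ν·ξ):
  A: 546.6 − 1(284.9) − 1(206.5) = 55.21
  B: 1675 − 3(284.9) − 3(206.5) = 201.2
  C: 0 + 1(284.9) = 284.9
  E: 0 + 1(206.5) = 206.5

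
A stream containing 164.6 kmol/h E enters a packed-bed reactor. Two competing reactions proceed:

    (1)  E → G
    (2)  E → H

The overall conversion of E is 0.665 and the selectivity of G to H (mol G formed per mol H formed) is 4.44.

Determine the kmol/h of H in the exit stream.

Conversion of E: E consumed = 0.665 × 164.6 = 109.5 kmol/h = 1ξ₁ + 1ξ₂.
Selectivity: 1ξ₁ / (1ξ₂) = 4.44 → ξ₁ = 4.44 ξ₂.
Substitute: (1·4.44 + 1) ξ₂ = 109.5 → ξ₂ = 20.12 kmol/h, ξ₁ = 89.34 kmol/h.
Outlet amounts (n = n₀ + Σ ν·ξ):
  E: 164.6 − 1(89.34) − 1(20.12) = 55.14
  G: 0 + 1(89.34) = 89.34
  H: 0 + 1(20.12) = 20.12

20.1 kmol/h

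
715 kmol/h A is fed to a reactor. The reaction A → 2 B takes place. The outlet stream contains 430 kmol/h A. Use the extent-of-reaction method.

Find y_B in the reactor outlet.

For A: n = n₀ − 1ξ → 430 = 715 − 1ξ, giving ξ = 285 kmol/h.
Outlet amounts (n = n₀ + ν ξ):
  A: 715 − 1(285) = 430
  B: 0 + 2(285) = 570
Total out = 1000 kmol/h; y_B = 570 / 1000 = 0.57.

0.57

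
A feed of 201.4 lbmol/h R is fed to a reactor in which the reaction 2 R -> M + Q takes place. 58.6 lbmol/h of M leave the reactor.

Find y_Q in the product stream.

0.291

For M: n = n₀ + 1ξ → 58.6 = 0 + 1ξ, giving ξ = 58.6 lbmol/h.
Outlet amounts (n = n₀ + ν ξ):
  R: 201.4 − 2(58.6) = 84.2
  M: 0 + 1(58.6) = 58.6
  Q: 0 + 1(58.6) = 58.6
Total out = 201.4 lbmol/h; y_Q = 58.6 / 201.4 = 0.291.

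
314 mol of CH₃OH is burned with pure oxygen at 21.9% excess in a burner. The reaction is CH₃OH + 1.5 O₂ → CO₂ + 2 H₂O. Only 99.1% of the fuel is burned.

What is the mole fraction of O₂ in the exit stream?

Stoichiometric O₂ = 1.5 × 314 = 471 mol; O₂ fed = 471 × 1.219 = 574.1 mol.
Fuel reacted = 0.991 × 314 → ξ = 311.2 mol.
Outlet (n = n₀ + ν ξ):
  CH₃OH: 314 − 1(311.2) = 2.826
  O₂: 574.1 − 1.5(311.2) = 107.4
  CO₂: 0 + 1(311.2) = 311.2
  H₂O: 0 + 2(311.2) = 622.3
Total out = 1044 mol; y_O₂ = 107.4 / 1044 = 0.1029.

0.103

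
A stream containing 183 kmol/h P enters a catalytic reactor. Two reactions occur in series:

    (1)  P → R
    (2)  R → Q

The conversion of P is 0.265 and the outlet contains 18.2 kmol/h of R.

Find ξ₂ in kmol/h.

ξ₂ = 30.3 kmol/h

Conversion of P: P consumed = 1ξ₁ = 0.265 × 183 → ξ₁ = 48.5 kmol/h.
R balance: n_R = 0 + 1ξ₁ − 1ξ₂ = 18.2 → ξ₂ = (1·48.5 − 18.2)/1 = 30.3 kmol/h.
Outlet amounts (n = n₀ + Σ ν·ξ):
  P: 183 − 1(48.5) = 134.5
  R: 0 + 1(48.5) − 1(30.3) = 18.2
  Q: 0 + 1(30.3) = 30.3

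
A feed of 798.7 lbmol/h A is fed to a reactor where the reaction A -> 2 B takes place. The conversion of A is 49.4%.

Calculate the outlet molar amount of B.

A reacted = 0.494 × 798.7 = 394.6 lbmol/h; ν_A = −1, so ξ = 394.6/1 = 394.6 lbmol/h.
Outlet amounts (n = n₀ + ν ξ):
  A: 798.7 − 1(394.6) = 404.1
  B: 0 + 2(394.6) = 789.1

789 lbmol/h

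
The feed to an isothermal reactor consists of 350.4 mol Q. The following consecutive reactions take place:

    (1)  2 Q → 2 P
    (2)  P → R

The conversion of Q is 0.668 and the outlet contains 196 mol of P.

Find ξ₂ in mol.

Conversion of Q: Q consumed = 2ξ₁ = 0.668 × 350.4 → ξ₁ = 117 mol.
P balance: n_P = 0 + 2ξ₁ − 1ξ₂ = 196 → ξ₂ = (2·117 − 196)/1 = 38.07 mol.
Outlet amounts (n = n₀ + Σ ν·ξ):
  Q: 350.4 − 2(117) = 116.3
  P: 0 + 2(117) − 1(38.07) = 196
  R: 0 + 1(38.07) = 38.07

ξ₂ = 38.1 mol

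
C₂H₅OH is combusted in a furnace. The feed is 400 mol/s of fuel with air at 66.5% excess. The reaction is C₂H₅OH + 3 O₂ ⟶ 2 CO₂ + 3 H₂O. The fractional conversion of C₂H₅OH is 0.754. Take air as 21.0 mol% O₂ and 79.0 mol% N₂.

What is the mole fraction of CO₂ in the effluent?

0.059

Stoichiometric O₂ = 3 × 400 = 1200 mol/s; O₂ fed = 1200 × 1.665 = 1998 mol/s.
N₂ fed = 1998 × 79/21 = 7516 mol/s.
Fuel reacted = 0.754 × 400 → ξ = 301.6 mol/s.
Outlet (n = n₀ + ν ξ):
  C₂H₅OH: 400 − 1(301.6) = 98.4
  O₂: 1998 − 3(301.6) = 1093
  N₂: 7516 (inert)
  CO₂: 0 + 2(301.6) = 603.2
  H₂O: 0 + 3(301.6) = 904.8
Total out = 10220 mol/s; y_CO₂ = 603.2 / 10220 = 0.05905.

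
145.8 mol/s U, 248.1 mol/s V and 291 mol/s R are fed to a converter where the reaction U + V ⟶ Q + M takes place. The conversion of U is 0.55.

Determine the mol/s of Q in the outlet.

80.2 mol/s

U reacted = 0.55 × 145.8 = 80.19 mol/s; ν_U = −1, so ξ = 80.19/1 = 80.19 mol/s.
Outlet amounts (n = n₀ + ν ξ):
  U: 145.8 − 1(80.19) = 65.61
  V: 248.1 − 1(80.19) = 167.9
  Q: 0 + 1(80.19) = 80.19
  M: 0 + 1(80.19) = 80.19
  R: 291 (inert)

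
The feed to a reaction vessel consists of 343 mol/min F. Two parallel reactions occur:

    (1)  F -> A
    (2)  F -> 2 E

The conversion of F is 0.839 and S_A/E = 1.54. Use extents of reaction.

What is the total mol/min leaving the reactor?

Conversion of F: F consumed = 0.839 × 343 = 287.8 mol/min = 1ξ₁ + 1ξ₂.
Selectivity: 1ξ₁ / (2ξ₂) = 1.54 → ξ₁ = 3.08 ξ₂.
Substitute: (1·3.08 + 1) ξ₂ = 287.8 → ξ₂ = 70.53 mol/min, ξ₁ = 217.2 mol/min.
Outlet amounts (n = n₀ + Σ ν·ξ):
  F: 343 − 1(217.2) − 1(70.53) = 55.22
  A: 0 + 1(217.2) = 217.2
  E: 0 + 2(70.53) = 141.1
Total out = 55.22 + 217.2 + 141.1 = 413.5 mol/min.

414 mol/min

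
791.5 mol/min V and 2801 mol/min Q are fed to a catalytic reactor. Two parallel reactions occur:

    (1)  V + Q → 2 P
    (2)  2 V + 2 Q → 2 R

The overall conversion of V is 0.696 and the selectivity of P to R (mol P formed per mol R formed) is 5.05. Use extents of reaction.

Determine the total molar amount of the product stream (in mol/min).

Conversion of V: V consumed = 0.696 × 791.5 = 550.9 mol/min = 1ξ₁ + 2ξ₂.
Selectivity: 2ξ₁ / (2ξ₂) = 5.05 → ξ₁ = 5.05 ξ₂.
Substitute: (1·5.05 + 2) ξ₂ = 550.9 → ξ₂ = 78.14 mol/min, ξ₁ = 394.6 mol/min.
Outlet amounts (n = n₀ + Σ ν·ξ):
  V: 791.5 − 1(394.6) − 2(78.14) = 240.6
  Q: 2801 − 1(394.6) − 2(78.14) = 2250
  P: 0 + 2(394.6) = 789.2
  R: 0 + 2(78.14) = 156.3
Total out = 240.6 + 2250 + 789.2 + 156.3 = 3436 mol/min.

3440 mol/min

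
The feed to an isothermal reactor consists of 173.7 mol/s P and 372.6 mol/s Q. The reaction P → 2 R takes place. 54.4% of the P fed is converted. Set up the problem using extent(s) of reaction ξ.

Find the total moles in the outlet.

P reacted = 0.544 × 173.7 = 94.49 mol/s; ν_P = −1, so ξ = 94.49/1 = 94.49 mol/s.
Outlet amounts (n = n₀ + ν ξ):
  P: 173.7 − 1(94.49) = 79.21
  R: 0 + 2(94.49) = 189
  Q: 372.6 (inert)
Total out = 79.21 + 189 + 372.6 = 640.8 mol/s.

641 mol/s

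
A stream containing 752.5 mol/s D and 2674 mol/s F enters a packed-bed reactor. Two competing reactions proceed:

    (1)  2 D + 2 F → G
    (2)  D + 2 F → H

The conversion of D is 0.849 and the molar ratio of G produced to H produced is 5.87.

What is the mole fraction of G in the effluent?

0.12

Conversion of D: D consumed = 0.849 × 752.5 = 638.9 mol/s = 2ξ₁ + 1ξ₂.
Selectivity: 1ξ₁ / (1ξ₂) = 5.87 → ξ₁ = 5.87 ξ₂.
Substitute: (2·5.87 + 1) ξ₂ = 638.9 → ξ₂ = 50.15 mol/s, ξ₁ = 294.4 mol/s.
Outlet amounts (n = n₀ + Σ ν·ξ):
  D: 752.5 − 2(294.4) − 1(50.15) = 113.6
  F: 2674 − 2(294.4) − 2(50.15) = 1985
  G: 0 + 1(294.4) = 294.4
  H: 0 + 1(50.15) = 50.15
Total out = 2443 mol/s; y_G = 294.4 / 2443 = 0.1205.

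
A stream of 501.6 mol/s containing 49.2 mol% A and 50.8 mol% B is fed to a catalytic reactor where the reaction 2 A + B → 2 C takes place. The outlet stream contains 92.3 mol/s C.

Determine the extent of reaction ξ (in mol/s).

For C: n = n₀ + 2ξ → 92.3 = 0 + 2ξ, giving ξ = 46.15 mol/s.
Outlet amounts (n = n₀ + ν ξ):
  A: 246.8 − 2(46.15) = 154.5
  B: 254.8 − 1(46.15) = 208.7
  C: 0 + 2(46.15) = 92.3

ξ = 46.1 mol/s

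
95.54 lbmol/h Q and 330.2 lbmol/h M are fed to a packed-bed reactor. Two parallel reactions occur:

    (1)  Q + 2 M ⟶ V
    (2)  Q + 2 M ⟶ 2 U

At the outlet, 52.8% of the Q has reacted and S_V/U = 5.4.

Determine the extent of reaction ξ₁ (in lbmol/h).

ξ₁ = 46.2 lbmol/h

Conversion of Q: Q consumed = 0.528 × 95.54 = 50.45 lbmol/h = 1ξ₁ + 1ξ₂.
Selectivity: 1ξ₁ / (2ξ₂) = 5.4 → ξ₁ = 10.8 ξ₂.
Substitute: (1·10.8 + 1) ξ₂ = 50.45 → ξ₂ = 4.275 lbmol/h, ξ₁ = 46.17 lbmol/h.
Outlet amounts (n = n₀ + Σ ν·ξ):
  Q: 95.54 − 1(46.17) − 1(4.275) = 45.09
  M: 330.2 − 2(46.17) − 2(4.275) = 229.3
  V: 0 + 1(46.17) = 46.17
  U: 0 + 2(4.275) = 8.55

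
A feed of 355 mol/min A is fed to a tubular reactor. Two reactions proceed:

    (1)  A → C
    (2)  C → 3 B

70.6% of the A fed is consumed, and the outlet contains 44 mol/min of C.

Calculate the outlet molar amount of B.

Conversion of A: A consumed = 1ξ₁ = 0.706 × 355 → ξ₁ = 250.6 mol/min.
C balance: n_C = 0 + 1ξ₁ − 1ξ₂ = 44 → ξ₂ = (1·250.6 − 44)/1 = 206.6 mol/min.
Outlet amounts (n = n₀ + Σ ν·ξ):
  A: 355 − 1(250.6) = 104.4
  C: 0 + 1(250.6) − 1(206.6) = 44
  B: 0 + 3(206.6) = 619.9

620 mol/min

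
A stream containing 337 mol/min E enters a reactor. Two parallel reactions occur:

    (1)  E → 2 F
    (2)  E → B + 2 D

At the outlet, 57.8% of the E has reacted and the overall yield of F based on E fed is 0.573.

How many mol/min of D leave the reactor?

Yield of F: 2ξ₁ / 337 = 0.573 → ξ₁ = 96.55 mol/min.
Conversion of E: 1ξ₁ + 1ξ₂ = 0.578 × 337 = 194.8 → ξ₂ = 98.24 mol/min.
Outlet amounts (n = n₀ + Σ ν·ξ):
  E: 337 − 1(96.55) − 1(98.24) = 142.2
  F: 0 + 2(96.55) = 193.1
  B: 0 + 1(98.24) = 98.24
  D: 0 + 2(98.24) = 196.5

196 mol/min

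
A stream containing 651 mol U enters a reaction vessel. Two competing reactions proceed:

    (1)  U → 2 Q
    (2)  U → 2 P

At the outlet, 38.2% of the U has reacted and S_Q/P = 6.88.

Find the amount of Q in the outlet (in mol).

434 mol

Conversion of U: U consumed = 0.382 × 651 = 248.7 mol = 1ξ₁ + 1ξ₂.
Selectivity: 2ξ₁ / (2ξ₂) = 6.88 → ξ₁ = 6.88 ξ₂.
Substitute: (1·6.88 + 1) ξ₂ = 248.7 → ξ₂ = 31.56 mol, ξ₁ = 217.1 mol.
Outlet amounts (n = n₀ + Σ ν·ξ):
  U: 651 − 1(217.1) − 1(31.56) = 402.3
  Q: 0 + 2(217.1) = 434.2
  P: 0 + 2(31.56) = 63.12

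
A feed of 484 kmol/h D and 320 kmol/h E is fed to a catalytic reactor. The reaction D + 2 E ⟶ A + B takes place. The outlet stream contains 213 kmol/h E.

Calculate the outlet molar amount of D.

For E: n = n₀ − 2ξ → 213 = 320 − 2ξ, giving ξ = 53.5 kmol/h.
Outlet amounts (n = n₀ + ν ξ):
  D: 484 − 1(53.5) = 430.5
  E: 320 − 2(53.5) = 213
  A: 0 + 1(53.5) = 53.5
  B: 0 + 1(53.5) = 53.5

430 kmol/h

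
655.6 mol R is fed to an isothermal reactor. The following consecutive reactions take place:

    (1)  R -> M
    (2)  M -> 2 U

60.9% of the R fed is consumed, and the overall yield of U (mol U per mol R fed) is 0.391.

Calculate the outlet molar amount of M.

271 mol

Conversion of R: R consumed = 1ξ₁ = 0.609 × 655.6 → ξ₁ = 399.3 mol.
Yield of U: 2ξ₂ / 655.6 = 0.391 → ξ₂ = 128.2 mol.
Outlet amounts (n = n₀ + Σ ν·ξ):
  R: 655.6 − 1(399.3) = 256.3
  M: 0 + 1(399.3) − 1(128.2) = 271.1
  U: 0 + 2(128.2) = 256.3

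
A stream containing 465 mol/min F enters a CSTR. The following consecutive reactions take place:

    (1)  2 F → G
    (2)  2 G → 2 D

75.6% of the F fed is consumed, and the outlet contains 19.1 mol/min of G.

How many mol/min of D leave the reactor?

Conversion of F: F consumed = 2ξ₁ = 0.756 × 465 → ξ₁ = 175.8 mol/min.
G balance: n_G = 0 + 1ξ₁ − 2ξ₂ = 19.1 → ξ₂ = (1·175.8 − 19.1)/2 = 78.34 mol/min.
Outlet amounts (n = n₀ + Σ ν·ξ):
  F: 465 − 2(175.8) = 113.5
  G: 0 + 1(175.8) − 2(78.34) = 19.1
  D: 0 + 2(78.34) = 156.7

157 mol/min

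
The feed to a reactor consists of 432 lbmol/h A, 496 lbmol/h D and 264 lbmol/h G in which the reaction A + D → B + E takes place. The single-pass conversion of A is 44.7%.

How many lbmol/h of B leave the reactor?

193 lbmol/h

A reacted = 0.447 × 432 = 193.1 lbmol/h; ν_A = −1, so ξ = 193.1/1 = 193.1 lbmol/h.
Outlet amounts (n = n₀ + ν ξ):
  A: 432 − 1(193.1) = 238.9
  D: 496 − 1(193.1) = 302.9
  B: 0 + 1(193.1) = 193.1
  E: 0 + 1(193.1) = 193.1
  G: 264 (inert)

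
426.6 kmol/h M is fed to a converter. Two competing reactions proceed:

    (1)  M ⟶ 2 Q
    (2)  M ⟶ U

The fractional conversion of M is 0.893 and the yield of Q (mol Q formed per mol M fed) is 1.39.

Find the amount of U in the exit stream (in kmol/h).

Yield of Q: 2ξ₁ / 426.6 = 1.39 → ξ₁ = 296.5 kmol/h.
Conversion of M: 1ξ₁ + 1ξ₂ = 0.893 × 426.6 = 381 → ξ₂ = 84.47 kmol/h.
Outlet amounts (n = n₀ + Σ ν·ξ):
  M: 426.6 − 1(296.5) − 1(84.47) = 45.65
  Q: 0 + 2(296.5) = 593
  U: 0 + 1(84.47) = 84.47

84.5 kmol/h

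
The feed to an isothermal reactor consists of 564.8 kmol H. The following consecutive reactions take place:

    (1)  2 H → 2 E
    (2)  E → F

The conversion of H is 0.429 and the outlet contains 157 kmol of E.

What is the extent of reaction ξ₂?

Conversion of H: H consumed = 2ξ₁ = 0.429 × 564.8 → ξ₁ = 121.1 kmol.
E balance: n_E = 0 + 2ξ₁ − 1ξ₂ = 157 → ξ₂ = (2·121.1 − 157)/1 = 85.3 kmol.
Outlet amounts (n = n₀ + Σ ν·ξ):
  H: 564.8 − 2(121.1) = 322.5
  E: 0 + 2(121.1) − 1(85.3) = 157
  F: 0 + 1(85.3) = 85.3

ξ₂ = 85.3 kmol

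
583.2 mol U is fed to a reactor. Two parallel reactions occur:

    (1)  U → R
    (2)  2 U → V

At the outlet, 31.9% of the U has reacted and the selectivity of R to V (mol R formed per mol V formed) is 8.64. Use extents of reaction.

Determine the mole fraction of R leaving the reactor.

0.267

Conversion of U: U consumed = 0.319 × 583.2 = 186 mol = 1ξ₁ + 2ξ₂.
Selectivity: 1ξ₁ / (1ξ₂) = 8.64 → ξ₁ = 8.64 ξ₂.
Substitute: (1·8.64 + 2) ξ₂ = 186 → ξ₂ = 17.49 mol, ξ₁ = 151.1 mol.
Outlet amounts (n = n₀ + Σ ν·ξ):
  U: 583.2 − 1(151.1) − 2(17.49) = 397.2
  R: 0 + 1(151.1) = 151.1
  V: 0 + 1(17.49) = 17.49
Total out = 565.7 mol; y_R = 151.1 / 565.7 = 0.267.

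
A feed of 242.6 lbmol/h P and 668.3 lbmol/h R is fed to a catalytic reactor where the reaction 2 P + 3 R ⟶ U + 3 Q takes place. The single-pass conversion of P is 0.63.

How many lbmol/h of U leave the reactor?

P reacted = 0.63 × 242.6 = 152.8 lbmol/h; ν_P = −2, so ξ = 152.8/2 = 76.42 lbmol/h.
Outlet amounts (n = n₀ + ν ξ):
  P: 242.6 − 2(76.42) = 89.76
  R: 668.3 − 3(76.42) = 439
  U: 0 + 1(76.42) = 76.42
  Q: 0 + 3(76.42) = 229.3

76.4 lbmol/h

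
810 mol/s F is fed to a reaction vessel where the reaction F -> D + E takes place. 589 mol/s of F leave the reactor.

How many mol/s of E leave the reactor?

For F: n = n₀ − 1ξ → 589 = 810 − 1ξ, giving ξ = 221 mol/s.
Outlet amounts (n = n₀ + ν ξ):
  F: 810 − 1(221) = 589
  D: 0 + 1(221) = 221
  E: 0 + 1(221) = 221

221 mol/s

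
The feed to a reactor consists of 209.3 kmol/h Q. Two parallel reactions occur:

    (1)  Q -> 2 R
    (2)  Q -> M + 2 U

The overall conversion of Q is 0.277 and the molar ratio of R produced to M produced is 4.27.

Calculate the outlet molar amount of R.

Conversion of Q: Q consumed = 0.277 × 209.3 = 57.98 kmol/h = 1ξ₁ + 1ξ₂.
Selectivity: 2ξ₁ / (1ξ₂) = 4.27 → ξ₁ = 2.135 ξ₂.
Substitute: (1·2.135 + 1) ξ₂ = 57.98 → ξ₂ = 18.49 kmol/h, ξ₁ = 39.48 kmol/h.
Outlet amounts (n = n₀ + Σ ν·ξ):
  Q: 209.3 − 1(39.48) − 1(18.49) = 151.3
  R: 0 + 2(39.48) = 78.97
  M: 0 + 1(18.49) = 18.49
  U: 0 + 2(18.49) = 36.99

79 kmol/h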